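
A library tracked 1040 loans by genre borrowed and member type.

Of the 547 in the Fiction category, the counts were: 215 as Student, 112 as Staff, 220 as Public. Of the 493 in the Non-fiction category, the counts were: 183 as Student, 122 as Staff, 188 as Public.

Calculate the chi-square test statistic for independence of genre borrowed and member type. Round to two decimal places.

2.71

Row totals: 547, 493. Column totals: 398, 234, 408. Grand total N = 1040.
Expected counts (row total × column total / N):
  Fiction, Student: 547×398/1040 = 209.333
  Fiction, Staff: 547×234/1040 = 123.075
  Fiction, Public: 547×408/1040 = 214.592
  Non-fiction, Student: 493×398/1040 = 188.667
  Non-fiction, Staff: 493×234/1040 = 110.925
  Non-fiction, Public: 493×408/1040 = 193.408
Contributions (O − E)²/E:
  (215 − 209.333)²/209.333 = 0.1534
  (112 − 123.075)²/123.075 = 0.9966
  (220 − 214.592)²/214.592 = 0.1363
  (183 − 188.667)²/188.667 = 0.1702
  (122 − 110.925)²/110.925 = 1.1058
  (188 − 193.408)²/193.408 = 0.1512
χ² = 0.1534 + 0.9966 + 0.1363 + 0.1702 + 1.1058 + 0.1512 = 2.71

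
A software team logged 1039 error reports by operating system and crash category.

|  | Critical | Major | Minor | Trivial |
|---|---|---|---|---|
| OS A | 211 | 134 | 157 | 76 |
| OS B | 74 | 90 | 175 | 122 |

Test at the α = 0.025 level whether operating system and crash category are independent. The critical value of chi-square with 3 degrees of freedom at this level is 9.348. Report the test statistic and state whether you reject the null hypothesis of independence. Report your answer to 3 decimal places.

Row totals: 578, 461. Column totals: 285, 224, 332, 198. Grand total N = 1039.
Expected counts (row total × column total / N):
  OS A, Critical: 578×285/1039 = 158.54668
  OS A, Major: 578×224/1039 = 124.61213
  OS A, Minor: 578×332/1039 = 184.69297
  OS A, Trivial: 578×198/1039 = 110.14822
  OS B, Critical: 461×285/1039 = 126.45332
  OS B, Major: 461×224/1039 = 99.38787
  OS B, Minor: 461×332/1039 = 147.30703
  OS B, Trivial: 461×198/1039 = 87.85178
Contributions (O − E)²/E:
  (211 − 158.54668)²/158.54668 = 17.3536
  (134 − 124.61213)²/124.61213 = 0.7073
  (157 − 184.69297)²/184.69297 = 4.1523
  (76 − 110.14822)²/110.14822 = 10.5867
  (74 − 126.45332)²/126.45332 = 21.7578
  (90 − 99.38787)²/99.38787 = 0.8867
  (175 − 147.30703)²/147.30703 = 5.2061
  (122 − 87.85178)²/87.85178 = 13.2735
χ² = 17.3536 + 0.7073 + 4.1523 + 10.5867 + 21.7578 + 0.8867 + 5.2061 + 13.2735 = 73.924
df = (2−1)(4−1) = 3. Since 73.924 > 9.348, reject the null hypothesis of independence at α = 0.025.

73.924; reject H₀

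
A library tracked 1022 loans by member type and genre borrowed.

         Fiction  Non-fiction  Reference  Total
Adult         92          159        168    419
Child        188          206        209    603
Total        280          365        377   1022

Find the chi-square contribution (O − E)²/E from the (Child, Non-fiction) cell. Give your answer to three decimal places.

0.407

Row total (Child) = 603; column total (Non-fiction) = 365; N = 1022.
Expected count E = 603 × 365 / 1022 = 215.3571.
Contribution = (O − E)²/E = (206 − 215.3571)² / 215.3571 = 0.407.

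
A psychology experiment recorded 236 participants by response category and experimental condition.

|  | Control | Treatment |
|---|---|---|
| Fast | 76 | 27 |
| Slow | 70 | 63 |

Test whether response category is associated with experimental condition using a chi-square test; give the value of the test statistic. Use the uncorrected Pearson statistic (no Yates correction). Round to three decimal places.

11.011

Row totals: 103, 133. Column totals: 146, 90. Grand total N = 236.
Expected counts (row total × column total / N):
  Fast, Control: 103×146/236 = 63.7203
  Fast, Treatment: 103×90/236 = 39.2797
  Slow, Control: 133×146/236 = 82.2797
  Slow, Treatment: 133×90/236 = 50.7203
Contributions (O − E)²/E:
  (76 − 63.7203)²/63.7203 = 2.3665
  (27 − 39.2797)²/39.2797 = 3.8389
  (70 − 82.2797)²/82.2797 = 1.8327
  (63 − 50.7203)²/50.7203 = 2.9730
χ² = 2.3665 + 3.8389 + 1.8327 + 2.9730 = 11.011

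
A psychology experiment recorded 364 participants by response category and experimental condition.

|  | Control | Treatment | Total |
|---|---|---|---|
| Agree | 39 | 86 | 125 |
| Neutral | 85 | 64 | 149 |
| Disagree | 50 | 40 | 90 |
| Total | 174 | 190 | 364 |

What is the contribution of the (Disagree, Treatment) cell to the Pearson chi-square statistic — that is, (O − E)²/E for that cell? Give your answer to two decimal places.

Row total (Disagree) = 90; column total (Treatment) = 190; N = 364.
Expected count E = 90 × 190 / 364 = 46.978.
Contribution = (O − E)²/E = (40 − 46.978)² / 46.978 = 1.04.

1.04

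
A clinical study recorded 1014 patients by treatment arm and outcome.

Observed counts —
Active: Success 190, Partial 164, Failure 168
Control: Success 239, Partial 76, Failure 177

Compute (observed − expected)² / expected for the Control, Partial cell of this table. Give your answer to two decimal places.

14.05

Row total (Control) = 492; column total (Partial) = 240; N = 1014.
Expected count E = 492 × 240 / 1014 = 116.450.
Contribution = (O − E)²/E = (76 − 116.450)² / 116.450 = 14.05.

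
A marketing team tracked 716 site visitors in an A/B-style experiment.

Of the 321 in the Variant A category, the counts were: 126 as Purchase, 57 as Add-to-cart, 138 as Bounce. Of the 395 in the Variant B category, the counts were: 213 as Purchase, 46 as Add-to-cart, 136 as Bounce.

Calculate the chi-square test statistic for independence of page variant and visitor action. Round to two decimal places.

Row totals: 321, 395. Column totals: 339, 103, 274. Grand total N = 716.
Expected counts (row total × column total / N):
  Variant A, Purchase: 321×339/716 = 151.982
  Variant A, Add-to-cart: 321×103/716 = 46.177
  Variant A, Bounce: 321×274/716 = 122.841
  Variant B, Purchase: 395×339/716 = 187.018
  Variant B, Add-to-cart: 395×103/716 = 56.823
  Variant B, Bounce: 395×274/716 = 151.159
Contributions (O − E)²/E:
  (126 − 151.982)²/151.982 = 4.4417
  (57 − 46.177)²/46.177 = 2.5367
  (138 − 122.841)²/122.841 = 1.8707
  (213 − 187.018)²/187.018 = 3.6096
  (46 − 56.823)²/56.823 = 2.0614
  (136 − 151.159)²/151.159 = 1.5202
χ² = 4.4417 + 2.5367 + 1.8707 + 3.6096 + 2.0614 + 1.5202 = 16.04

16.04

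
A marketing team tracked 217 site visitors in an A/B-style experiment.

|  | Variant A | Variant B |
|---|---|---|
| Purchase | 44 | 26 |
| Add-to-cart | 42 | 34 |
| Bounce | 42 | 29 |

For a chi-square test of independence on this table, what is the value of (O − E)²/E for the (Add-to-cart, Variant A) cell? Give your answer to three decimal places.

0.179

Row total (Add-to-cart) = 76; column total (Variant A) = 128; N = 217.
Expected count E = 76 × 128 / 217 = 44.8295.
Contribution = (O − E)²/E = (42 − 44.8295)² / 44.8295 = 0.179.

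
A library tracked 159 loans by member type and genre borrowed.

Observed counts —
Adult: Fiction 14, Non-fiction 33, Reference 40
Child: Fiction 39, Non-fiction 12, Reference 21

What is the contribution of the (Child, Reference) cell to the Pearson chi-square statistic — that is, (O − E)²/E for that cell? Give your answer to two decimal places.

1.59

Row total (Child) = 72; column total (Reference) = 61; N = 159.
Expected count E = 72 × 61 / 159 = 27.623.
Contribution = (O − E)²/E = (21 − 27.623)² / 27.623 = 1.59.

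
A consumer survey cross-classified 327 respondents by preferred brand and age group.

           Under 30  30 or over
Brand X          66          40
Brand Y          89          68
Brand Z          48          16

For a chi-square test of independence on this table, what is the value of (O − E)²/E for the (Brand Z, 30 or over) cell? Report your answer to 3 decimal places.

2.818

Row total (Brand Z) = 64; column total (30 or over) = 124; N = 327.
Expected count E = 64 × 124 / 327 = 24.269113.
Contribution = (O − E)²/E = (16 − 24.269113)² / 24.269113 = 2.818.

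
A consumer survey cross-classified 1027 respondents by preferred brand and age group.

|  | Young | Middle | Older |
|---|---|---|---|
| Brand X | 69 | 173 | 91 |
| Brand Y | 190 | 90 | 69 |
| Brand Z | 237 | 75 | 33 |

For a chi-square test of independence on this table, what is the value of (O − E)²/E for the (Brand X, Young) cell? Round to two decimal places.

Row total (Brand X) = 333; column total (Young) = 496; N = 1027.
Expected count E = 333 × 496 / 1027 = 160.826.
Contribution = (O − E)²/E = (69 − 160.826)² / 160.826 = 52.43.

52.43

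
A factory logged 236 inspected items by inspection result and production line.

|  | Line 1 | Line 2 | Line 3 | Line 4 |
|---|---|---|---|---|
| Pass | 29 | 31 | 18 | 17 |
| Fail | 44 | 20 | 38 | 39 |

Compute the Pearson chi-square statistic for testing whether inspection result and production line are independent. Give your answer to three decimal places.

Row totals: 95, 141. Column totals: 73, 51, 56, 56. Grand total N = 236.
Expected counts (row total × column total / N):
  Pass, Line 1: 95×73/236 = 29.3856
  Pass, Line 2: 95×51/236 = 20.5297
  Pass, Line 3: 95×56/236 = 22.5424
  Pass, Line 4: 95×56/236 = 22.5424
  Fail, Line 1: 141×73/236 = 43.6144
  Fail, Line 2: 141×51/236 = 30.4703
  Fail, Line 3: 141×56/236 = 33.4576
  Fail, Line 4: 141×56/236 = 33.4576
Contributions (O − E)²/E:
  (29 − 29.3856)²/29.3856 = 0.0051
  (31 − 20.5297)²/20.5297 = 5.3399
  (18 − 22.5424)²/22.5424 = 0.9153
  (17 − 22.5424)²/22.5424 = 1.3627
  (44 − 43.6144)²/43.6144 = 0.0034
  (20 − 30.4703)²/30.4703 = 3.5978
  (38 − 33.4576)²/33.4576 = 0.6167
  (39 − 33.4576)²/33.4576 = 0.9181
χ² = 0.0051 + 5.3399 + 0.9153 + 1.3627 + 0.0034 + 3.5978 + 0.6167 + 0.9181 = 12.759

12.759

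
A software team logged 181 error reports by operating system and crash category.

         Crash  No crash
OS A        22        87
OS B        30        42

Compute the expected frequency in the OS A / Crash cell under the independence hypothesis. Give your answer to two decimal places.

31.31

Row total (OS A) = 109; column total (Crash) = 52; grand total N = 181.
Expected count = (row total × column total) / N = 109 × 52 / 181 = 31.31.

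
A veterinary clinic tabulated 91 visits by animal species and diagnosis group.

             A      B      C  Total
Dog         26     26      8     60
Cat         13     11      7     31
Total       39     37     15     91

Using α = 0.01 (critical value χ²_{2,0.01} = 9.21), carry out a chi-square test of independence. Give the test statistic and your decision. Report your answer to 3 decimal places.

1.379; fail to reject H₀

Grand total N = 91.
Expected counts (row total × column total / N):
  Dog, A: 60×39/91 = 25.7143
  Dog, B: 60×37/91 = 24.3956
  Dog, C: 60×15/91 = 9.8901
  Cat, A: 31×39/91 = 13.2857
  Cat, B: 31×37/91 = 12.6044
  Cat, C: 31×15/91 = 5.1099
Contributions (O − E)²/E:
  (26 − 25.7143)²/25.7143 = 0.0032
  (26 − 24.3956)²/24.3956 = 0.1055
  (8 − 9.8901)²/9.8901 = 0.3612
  (13 − 13.2857)²/13.2857 = 0.0061
  (11 − 12.6044)²/12.6044 = 0.2042
  (7 − 5.1099)²/5.1099 = 0.6991
χ² = 0.0032 + 0.1055 + 0.3612 + 0.0061 + 0.2042 + 0.6991 = 1.379
df = (2−1)(3−1) = 2. Since 1.379 < 9.21, fail to reject the null hypothesis of independence at α = 0.01.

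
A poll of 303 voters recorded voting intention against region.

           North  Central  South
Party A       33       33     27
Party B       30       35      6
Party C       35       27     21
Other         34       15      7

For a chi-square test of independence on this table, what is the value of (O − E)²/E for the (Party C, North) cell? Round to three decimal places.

0.037

Row total (Party C) = 83; column total (North) = 132; N = 303.
Expected count E = 83 × 132 / 303 = 36.1584.
Contribution = (O − E)²/E = (35 − 36.1584)² / 36.1584 = 0.037.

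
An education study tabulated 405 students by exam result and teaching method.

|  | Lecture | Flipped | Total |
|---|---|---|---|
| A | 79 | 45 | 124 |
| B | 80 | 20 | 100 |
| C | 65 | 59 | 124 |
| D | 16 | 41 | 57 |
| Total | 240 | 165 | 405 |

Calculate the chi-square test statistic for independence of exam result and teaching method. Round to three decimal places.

Grand total N = 405.
Expected counts (row total × column total / N):
  A, Lecture: 124×240/405 = 73.4815
  A, Flipped: 124×165/405 = 50.5185
  B, Lecture: 100×240/405 = 59.2593
  B, Flipped: 100×165/405 = 40.7407
  C, Lecture: 124×240/405 = 73.4815
  C, Flipped: 124×165/405 = 50.5185
  D, Lecture: 57×240/405 = 33.7778
  D, Flipped: 57×165/405 = 23.2222
Contributions (O − E)²/E:
  (79 − 73.4815)²/73.4815 = 0.4144
  (45 − 50.5185)²/50.5185 = 0.6028
  (80 − 59.2593)²/59.2593 = 7.2592
  (20 − 40.7407)²/40.7407 = 10.5589
  (65 − 73.4815)²/73.4815 = 0.9790
  (59 − 50.5185)²/50.5185 = 1.4240
  (16 − 33.7778)²/33.7778 = 9.3567
  (41 − 23.2222)²/23.2222 = 13.6098
χ² = 0.4144 + 0.6028 + 7.2592 + 10.5589 + 0.9790 + 1.4240 + 9.3567 + 13.6098 = 44.205

44.205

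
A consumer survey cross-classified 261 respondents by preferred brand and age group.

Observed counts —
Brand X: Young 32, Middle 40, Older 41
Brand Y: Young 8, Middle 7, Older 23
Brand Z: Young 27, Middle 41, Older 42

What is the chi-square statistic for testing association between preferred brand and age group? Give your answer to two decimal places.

Row totals: 113, 38, 110. Column totals: 67, 88, 106. Grand total N = 261.
Expected counts (row total × column total / N):
  Brand X, Young: 113×67/261 = 29.008
  Brand X, Middle: 113×88/261 = 38.100
  Brand X, Older: 113×106/261 = 45.893
  Brand Y, Young: 38×67/261 = 9.755
  Brand Y, Middle: 38×88/261 = 12.812
  Brand Y, Older: 38×106/261 = 15.433
  Brand Z, Young: 110×67/261 = 28.238
  Brand Z, Middle: 110×88/261 = 37.088
  Brand Z, Older: 110×106/261 = 44.674
Contributions (O − E)²/E:
  (32 − 29.008)²/29.008 = 0.3086
  (40 − 38.100)²/38.100 = 0.0948
  (41 − 45.893)²/45.893 = 0.5217
  (8 − 9.755)²/9.755 = 0.3157
  (7 − 12.812)²/12.812 = 2.6365
  (23 − 15.433)²/15.433 = 3.7102
  (27 − 28.238)²/28.238 = 0.0543
  (41 − 37.088)²/37.088 = 0.4126
  (42 − 44.674)²/44.674 = 0.1601
χ² = 0.3086 + 0.0948 + 0.5217 + 0.3157 + 2.6365 + 3.7102 + 0.0543 + 0.4126 + 0.1601 = 8.21

8.21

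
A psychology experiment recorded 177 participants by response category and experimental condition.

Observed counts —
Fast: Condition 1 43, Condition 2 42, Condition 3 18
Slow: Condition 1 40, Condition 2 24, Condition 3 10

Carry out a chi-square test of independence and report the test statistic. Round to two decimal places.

2.62

Row totals: 103, 74. Column totals: 83, 66, 28. Grand total N = 177.
Expected counts (row total × column total / N):
  Fast, Condition 1: 103×83/177 = 48.299
  Fast, Condition 2: 103×66/177 = 38.407
  Fast, Condition 3: 103×28/177 = 16.294
  Slow, Condition 1: 74×83/177 = 34.701
  Slow, Condition 2: 74×66/177 = 27.593
  Slow, Condition 3: 74×28/177 = 11.706
Contributions (O − E)²/E:
  (43 − 48.299)²/48.299 = 0.5814
  (42 − 38.407)²/38.407 = 0.3361
  (18 − 16.294)²/16.294 = 0.1786
  (40 − 34.701)²/34.701 = 0.8092
  (24 − 27.593)²/27.593 = 0.4679
  (10 − 11.706)²/11.706 = 0.2486
χ² = 0.5814 + 0.3361 + 0.1786 + 0.8092 + 0.4679 + 0.2486 = 2.62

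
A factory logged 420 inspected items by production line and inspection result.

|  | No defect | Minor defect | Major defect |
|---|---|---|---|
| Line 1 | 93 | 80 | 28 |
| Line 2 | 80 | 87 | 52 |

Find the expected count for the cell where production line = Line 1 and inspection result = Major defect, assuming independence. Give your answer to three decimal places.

38.286

Row total (Line 1) = 201; column total (Major defect) = 80; grand total N = 420.
Expected count = (row total × column total) / N = 201 × 80 / 420 = 38.286.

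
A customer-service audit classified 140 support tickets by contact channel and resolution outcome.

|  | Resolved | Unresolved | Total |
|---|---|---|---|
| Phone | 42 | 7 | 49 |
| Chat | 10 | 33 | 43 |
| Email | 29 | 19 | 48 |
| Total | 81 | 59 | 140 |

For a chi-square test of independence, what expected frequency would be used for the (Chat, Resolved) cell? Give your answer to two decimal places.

24.88

Row total (Chat) = 43; column total (Resolved) = 81; grand total N = 140.
Expected count = (row total × column total) / N = 43 × 81 / 140 = 24.88.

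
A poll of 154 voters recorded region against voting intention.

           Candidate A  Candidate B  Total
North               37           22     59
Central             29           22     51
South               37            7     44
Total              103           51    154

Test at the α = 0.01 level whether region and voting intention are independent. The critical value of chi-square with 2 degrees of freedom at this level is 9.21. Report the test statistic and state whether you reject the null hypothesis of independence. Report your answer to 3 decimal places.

8.658; fail to reject H₀

Grand total N = 154.
Expected counts (row total × column total / N):
  North, Candidate A: 59×103/154 = 39.4610
  North, Candidate B: 59×51/154 = 19.5390
  Central, Candidate A: 51×103/154 = 34.1104
  Central, Candidate B: 51×51/154 = 16.8896
  South, Candidate A: 44×103/154 = 29.4286
  South, Candidate B: 44×51/154 = 14.5714
Contributions (O − E)²/E:
  (37 − 39.4610)²/39.4610 = 0.1535
  (22 − 19.5390)²/19.5390 = 0.3100
  (29 − 34.1104)²/34.1104 = 0.7656
  (22 − 16.8896)²/16.8896 = 1.5463
  (37 − 29.4286)²/29.4286 = 1.9480
  (7 − 14.5714)²/14.5714 = 3.9342
χ² = 0.1535 + 0.3100 + 0.7656 + 1.5463 + 1.9480 + 3.9342 = 8.658
df = (3−1)(2−1) = 2. Since 8.658 < 9.21, fail to reject the null hypothesis of independence at α = 0.01.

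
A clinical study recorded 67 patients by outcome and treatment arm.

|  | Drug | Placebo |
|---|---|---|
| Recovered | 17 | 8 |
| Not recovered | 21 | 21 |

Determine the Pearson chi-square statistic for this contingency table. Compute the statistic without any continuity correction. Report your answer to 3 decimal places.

Row totals: 25, 42. Column totals: 38, 29. Grand total N = 67.
Expected counts (row total × column total / N):
  Recovered, Drug: 25×38/67 = 14.1791
  Recovered, Placebo: 25×29/67 = 10.8209
  Not recovered, Drug: 42×38/67 = 23.8209
  Not recovered, Placebo: 42×29/67 = 18.1791
Contributions (O − E)²/E:
  (17 − 14.1791)²/14.1791 = 0.5612
  (8 − 10.8209)²/10.8209 = 0.7354
  (21 − 23.8209)²/23.8209 = 0.3341
  (21 − 18.1791)²/18.1791 = 0.4377
χ² = 0.5612 + 0.7354 + 0.3341 + 0.4377 = 2.068

2.068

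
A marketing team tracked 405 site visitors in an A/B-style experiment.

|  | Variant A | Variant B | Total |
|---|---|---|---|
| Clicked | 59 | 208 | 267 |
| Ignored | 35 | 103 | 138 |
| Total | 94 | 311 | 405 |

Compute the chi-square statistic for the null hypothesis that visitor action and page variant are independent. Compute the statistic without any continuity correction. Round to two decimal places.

Grand total N = 405.
Expected counts (row total × column total / N):
  Clicked, Variant A: 267×94/405 = 61.970
  Clicked, Variant B: 267×311/405 = 205.030
  Ignored, Variant A: 138×94/405 = 32.030
  Ignored, Variant B: 138×311/405 = 105.970
Contributions (O − E)²/E:
  (59 − 61.970)²/61.970 = 0.1423
  (208 − 205.030)²/205.030 = 0.0430
  (35 − 32.030)²/32.030 = 0.2754
  (103 − 105.970)²/105.970 = 0.0832
χ² = 0.1423 + 0.0430 + 0.2754 + 0.0832 = 0.54

0.54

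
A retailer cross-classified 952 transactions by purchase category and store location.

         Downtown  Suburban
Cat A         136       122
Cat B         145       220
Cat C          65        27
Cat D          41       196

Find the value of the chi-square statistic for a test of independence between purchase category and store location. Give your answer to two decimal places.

Row totals: 258, 365, 92, 237. Column totals: 387, 565. Grand total N = 952.
Expected counts (row total × column total / N):
  Cat A, Downtown: 258×387/952 = 104.880
  Cat A, Suburban: 258×565/952 = 153.120
  Cat B, Downtown: 365×387/952 = 148.377
  Cat B, Suburban: 365×565/952 = 216.623
  Cat C, Downtown: 92×387/952 = 37.399
  Cat C, Suburban: 92×565/952 = 54.601
  Cat D, Downtown: 237×387/952 = 96.343
  Cat D, Suburban: 237×565/952 = 140.657
Contributions (O − E)²/E:
  (136 − 104.880)²/104.880 = 9.2339
  (122 − 153.120)²/153.120 = 6.3248
  (145 − 148.377)²/148.377 = 0.0769
  (220 − 216.623)²/216.623 = 0.0526
  (65 − 37.399)²/37.399 = 20.3699
  (27 − 54.601)²/54.601 = 13.9524
  (41 − 96.343)²/96.343 = 31.7911
  (196 − 140.657)²/140.657 = 21.7753
χ² = 9.2339 + 6.3248 + 0.0769 + 0.0526 + 20.3699 + 13.9524 + 31.7911 + 21.7753 = 103.58

103.58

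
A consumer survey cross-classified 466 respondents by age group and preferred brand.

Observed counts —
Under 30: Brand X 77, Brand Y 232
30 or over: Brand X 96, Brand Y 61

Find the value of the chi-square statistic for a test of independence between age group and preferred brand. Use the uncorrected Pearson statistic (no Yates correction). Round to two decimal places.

Row totals: 309, 157. Column totals: 173, 293. Grand total N = 466.
Expected counts (row total × column total / N):
  Under 30, Brand X: 309×173/466 = 114.715
  Under 30, Brand Y: 309×293/466 = 194.285
  30 or over, Brand X: 157×173/466 = 58.285
  30 or over, Brand Y: 157×293/466 = 98.715
Contributions (O − E)²/E:
  (77 − 114.715)²/114.715 = 12.3996
  (232 − 194.285)²/194.285 = 7.3213
  (96 − 58.285)²/58.285 = 24.4046
  (61 − 98.715)²/98.715 = 14.4094
χ² = 12.3996 + 7.3213 + 24.4046 + 14.4094 = 58.53

58.53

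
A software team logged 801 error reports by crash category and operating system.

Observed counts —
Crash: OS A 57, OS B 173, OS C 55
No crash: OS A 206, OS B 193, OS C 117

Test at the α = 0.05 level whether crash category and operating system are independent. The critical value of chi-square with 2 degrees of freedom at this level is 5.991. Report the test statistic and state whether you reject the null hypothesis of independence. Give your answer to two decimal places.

44.98; reject H₀

Row totals: 285, 516. Column totals: 263, 366, 172. Grand total N = 801.
Expected counts (row total × column total / N):
  Crash, OS A: 285×263/801 = 93.577
  Crash, OS B: 285×366/801 = 130.225
  Crash, OS C: 285×172/801 = 61.199
  No crash, OS A: 516×263/801 = 169.423
  No crash, OS B: 516×366/801 = 235.775
  No crash, OS C: 516×172/801 = 110.801
Contributions (O − E)²/E:
  (57 − 93.577)²/93.577 = 14.2971
  (173 − 130.225)²/130.225 = 14.0503
  (55 − 61.199)²/61.199 = 0.6279
  (206 − 169.423)²/169.423 = 7.8967
  (193 − 235.775)²/235.775 = 7.7604
  (117 − 110.801)²/110.801 = 0.3468
χ² = 14.2971 + 14.0503 + 0.6279 + 7.8967 + 7.7604 + 0.3468 = 44.98
df = (2−1)(3−1) = 2. Since 44.98 > 5.991, reject the null hypothesis of independence at α = 0.05.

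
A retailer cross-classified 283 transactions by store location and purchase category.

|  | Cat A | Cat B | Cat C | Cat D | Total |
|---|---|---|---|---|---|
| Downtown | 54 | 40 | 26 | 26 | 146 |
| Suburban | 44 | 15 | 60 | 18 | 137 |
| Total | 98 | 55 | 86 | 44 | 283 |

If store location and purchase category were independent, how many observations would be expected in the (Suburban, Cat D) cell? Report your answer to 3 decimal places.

Row total (Suburban) = 137; column total (Cat D) = 44; grand total N = 283.
Expected count = (row total × column total) / N = 137 × 44 / 283 = 21.300.

21.300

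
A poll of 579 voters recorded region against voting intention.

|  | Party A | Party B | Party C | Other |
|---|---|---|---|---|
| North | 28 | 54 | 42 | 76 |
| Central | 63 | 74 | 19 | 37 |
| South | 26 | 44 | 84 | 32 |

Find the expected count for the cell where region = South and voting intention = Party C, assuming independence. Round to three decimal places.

Row total (South) = 186; column total (Party C) = 145; grand total N = 579.
Expected count = (row total × column total) / N = 186 × 145 / 579 = 46.580.

46.580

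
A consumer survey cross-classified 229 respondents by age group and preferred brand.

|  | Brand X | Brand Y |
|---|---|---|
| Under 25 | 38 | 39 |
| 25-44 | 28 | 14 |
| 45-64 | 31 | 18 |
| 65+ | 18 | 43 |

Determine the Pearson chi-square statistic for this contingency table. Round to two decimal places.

18.37

Row totals: 77, 42, 49, 61. Column totals: 115, 114. Grand total N = 229.
Expected counts (row total × column total / N):
  Under 25, Brand X: 77×115/229 = 38.668
  Under 25, Brand Y: 77×114/229 = 38.332
  25-44, Brand X: 42×115/229 = 21.092
  25-44, Brand Y: 42×114/229 = 20.908
  45-64, Brand X: 49×115/229 = 24.607
  45-64, Brand Y: 49×114/229 = 24.393
  65+, Brand X: 61×115/229 = 30.633
  65+, Brand Y: 61×114/229 = 30.367
Contributions (O − E)²/E:
  (38 − 38.668)²/38.668 = 0.0115
  (39 − 38.332)²/38.332 = 0.0116
  (28 − 21.092)²/21.092 = 2.2625
  (14 − 20.908)²/20.908 = 2.2824
  (31 − 24.607)²/24.607 = 1.6609
  (18 − 24.393)²/24.393 = 1.6755
  (18 − 30.633)²/30.633 = 5.2098
  (43 − 30.367)²/30.367 = 5.2555
χ² = 0.0115 + 0.0116 + 2.2625 + 2.2824 + 1.6609 + 1.6755 + 5.2098 + 5.2555 = 18.37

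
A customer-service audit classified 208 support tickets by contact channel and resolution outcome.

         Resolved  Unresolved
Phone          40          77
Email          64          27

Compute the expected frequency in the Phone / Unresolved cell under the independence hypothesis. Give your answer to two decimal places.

58.50

Row total (Phone) = 117; column total (Unresolved) = 104; grand total N = 208.
Expected count = (row total × column total) / N = 117 × 104 / 208 = 58.50.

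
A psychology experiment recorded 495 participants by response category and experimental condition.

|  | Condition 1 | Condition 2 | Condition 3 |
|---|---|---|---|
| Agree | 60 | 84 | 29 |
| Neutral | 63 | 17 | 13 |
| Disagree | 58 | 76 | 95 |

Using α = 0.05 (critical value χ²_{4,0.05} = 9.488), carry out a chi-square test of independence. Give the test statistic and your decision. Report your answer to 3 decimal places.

78.615; reject H₀

Row totals: 173, 93, 229. Column totals: 181, 177, 137. Grand total N = 495.
Expected counts (row total × column total / N):
  Agree, Condition 1: 173×181/495 = 63.25859
  Agree, Condition 2: 173×177/495 = 61.86061
  Agree, Condition 3: 173×137/495 = 47.88081
  Neutral, Condition 1: 93×181/495 = 34.00606
  Neutral, Condition 2: 93×177/495 = 33.25455
  Neutral, Condition 3: 93×137/495 = 25.73939
  Disagree, Condition 1: 229×181/495 = 83.73535
  Disagree, Condition 2: 229×177/495 = 81.88485
  Disagree, Condition 3: 229×137/495 = 63.37980
Contributions (O − E)²/E:
  (60 − 63.25859)²/63.25859 = 0.1679
  (84 − 61.86061)²/61.86061 = 7.9235
  (29 − 47.88081)²/47.88081 = 7.4453
  (63 − 34.00606)²/34.00606 = 24.7206
  (17 − 33.25455)²/33.25455 = 7.9451
  (13 − 25.73939)²/25.73939 = 6.3052
  (58 − 83.73535)²/83.73535 = 7.9095
  (76 − 81.88485)²/81.88485 = 0.4229
  (95 − 63.37980)²/63.37980 = 15.7753
χ² = 0.1679 + 7.9235 + 7.4453 + 24.7206 + 7.9451 + 6.3052 + 7.9095 + 0.4229 + 15.7753 = 78.615
df = (3−1)(3−1) = 4. Since 78.615 > 9.488, reject the null hypothesis of independence at α = 0.05.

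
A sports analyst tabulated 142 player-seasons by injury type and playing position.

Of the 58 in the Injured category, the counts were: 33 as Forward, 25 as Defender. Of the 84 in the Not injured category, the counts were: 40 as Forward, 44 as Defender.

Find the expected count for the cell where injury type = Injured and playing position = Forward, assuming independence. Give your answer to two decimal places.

Row total (Injured) = 58; column total (Forward) = 73; grand total N = 142.
Expected count = (row total × column total) / N = 58 × 73 / 142 = 29.82.

29.82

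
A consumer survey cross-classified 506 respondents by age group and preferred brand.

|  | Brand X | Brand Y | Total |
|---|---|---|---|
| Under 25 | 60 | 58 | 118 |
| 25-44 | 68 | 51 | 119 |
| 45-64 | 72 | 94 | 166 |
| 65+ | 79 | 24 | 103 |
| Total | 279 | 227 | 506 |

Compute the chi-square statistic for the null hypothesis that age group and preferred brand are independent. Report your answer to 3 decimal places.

29.717

Grand total N = 506.
Expected counts (row total × column total / N):
  Under 25, Brand X: 118×279/506 = 65.0632
  Under 25, Brand Y: 118×227/506 = 52.9368
  25-44, Brand X: 119×279/506 = 65.6146
  25-44, Brand Y: 119×227/506 = 53.3854
  45-64, Brand X: 166×279/506 = 91.5296
  45-64, Brand Y: 166×227/506 = 74.4704
  65+, Brand X: 103×279/506 = 56.7925
  65+, Brand Y: 103×227/506 = 46.2075
Contributions (O − E)²/E:
  (60 − 65.0632)²/65.0632 = 0.3940
  (58 − 52.9368)²/52.9368 = 0.4843
  (68 − 65.6146)²/65.6146 = 0.0867
  (51 − 53.3854)²/53.3854 = 0.1066
  (72 − 91.5296)²/91.5296 = 4.1670
  (94 − 74.4704)²/74.4704 = 5.1216
  (79 − 56.7925)²/56.7925 = 8.6838
  (24 − 46.2075)²/46.2075 = 10.6730
χ² = 0.3940 + 0.4843 + 0.0867 + 0.1066 + 4.1670 + 5.1216 + 8.6838 + 10.6730 = 29.717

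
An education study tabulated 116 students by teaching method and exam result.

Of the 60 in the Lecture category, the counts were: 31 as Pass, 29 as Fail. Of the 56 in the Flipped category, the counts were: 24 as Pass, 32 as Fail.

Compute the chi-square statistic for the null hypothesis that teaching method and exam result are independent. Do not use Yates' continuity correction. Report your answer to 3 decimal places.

Row totals: 60, 56. Column totals: 55, 61. Grand total N = 116.
Expected counts (row total × column total / N):
  Lecture, Pass: 60×55/116 = 28.4483
  Lecture, Fail: 60×61/116 = 31.5517
  Flipped, Pass: 56×55/116 = 26.5517
  Flipped, Fail: 56×61/116 = 29.4483
Contributions (O − E)²/E:
  (31 − 28.4483)²/28.4483 = 0.2289
  (29 − 31.5517)²/31.5517 = 0.2064
  (24 − 26.5517)²/26.5517 = 0.2452
  (32 − 29.4483)²/29.4483 = 0.2211
χ² = 0.2289 + 0.2064 + 0.2452 + 0.2211 = 0.902

0.902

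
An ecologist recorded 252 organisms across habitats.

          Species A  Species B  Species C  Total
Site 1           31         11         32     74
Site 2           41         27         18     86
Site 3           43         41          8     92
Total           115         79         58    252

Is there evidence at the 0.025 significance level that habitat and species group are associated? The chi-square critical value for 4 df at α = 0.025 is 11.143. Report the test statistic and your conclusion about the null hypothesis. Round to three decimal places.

33.385; reject H₀

Grand total N = 252.
Expected counts (row total × column total / N):
  Site 1, Species A: 74×115/252 = 33.7698
  Site 1, Species B: 74×79/252 = 23.1984
  Site 1, Species C: 74×58/252 = 17.0317
  Site 2, Species A: 86×115/252 = 39.2460
  Site 2, Species B: 86×79/252 = 26.9603
  Site 2, Species C: 86×58/252 = 19.7937
  Site 3, Species A: 92×115/252 = 41.9841
  Site 3, Species B: 92×79/252 = 28.8413
  Site 3, Species C: 92×58/252 = 21.1746
Contributions (O − E)²/E:
  (31 − 33.7698)²/33.7698 = 0.2272
  (11 − 23.1984)²/23.1984 = 6.4143
  (32 − 17.0317)²/17.0317 = 13.1549
  (41 − 39.2460)²/39.2460 = 0.0784
  (27 − 26.9603)²/26.9603 = 0.0001
  (18 − 19.7937)²/19.7937 = 0.1625
  (43 − 41.9841)²/41.9841 = 0.0246
  (41 − 28.8413)²/28.8413 = 5.1258
  (8 − 21.1746)²/21.1746 = 8.1971
χ² = 0.2272 + 6.4143 + 13.1549 + 0.0784 + 0.0001 + 0.1625 + 0.0246 + 5.1258 + 8.1971 = 33.385
df = (3−1)(3−1) = 4. Since 33.385 > 11.143, reject the null hypothesis of independence at α = 0.025.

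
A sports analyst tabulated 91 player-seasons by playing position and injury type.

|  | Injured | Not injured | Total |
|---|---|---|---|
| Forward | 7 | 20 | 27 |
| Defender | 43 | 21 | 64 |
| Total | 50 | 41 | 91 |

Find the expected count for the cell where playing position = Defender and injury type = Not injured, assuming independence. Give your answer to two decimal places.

28.84

Row total (Defender) = 64; column total (Not injured) = 41; grand total N = 91.
Expected count = (row total × column total) / N = 64 × 41 / 91 = 28.84.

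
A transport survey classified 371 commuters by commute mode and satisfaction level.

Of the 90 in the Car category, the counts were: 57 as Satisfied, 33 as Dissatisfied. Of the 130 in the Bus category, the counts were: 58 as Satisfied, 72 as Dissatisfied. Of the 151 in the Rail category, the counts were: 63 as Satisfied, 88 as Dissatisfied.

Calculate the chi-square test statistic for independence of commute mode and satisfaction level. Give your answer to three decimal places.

Row totals: 90, 130, 151. Column totals: 178, 193. Grand total N = 371.
Expected counts (row total × column total / N):
  Car, Satisfied: 90×178/371 = 43.1806
  Car, Dissatisfied: 90×193/371 = 46.8194
  Bus, Satisfied: 130×178/371 = 62.3720
  Bus, Dissatisfied: 130×193/371 = 67.6280
  Rail, Satisfied: 151×178/371 = 72.4474
  Rail, Dissatisfied: 151×193/371 = 78.5526
Contributions (O − E)²/E:
  (57 − 43.1806)²/43.1806 = 4.4227
  (33 − 46.8194)²/46.8194 = 4.0790
  (58 − 62.3720)²/62.3720 = 0.3065
  (72 − 67.6280)²/67.6280 = 0.2826
  (63 − 72.4474)²/72.4474 = 1.2320
  (88 − 78.5526)²/78.5526 = 1.1362
χ² = 4.4227 + 4.0790 + 0.3065 + 0.2826 + 1.2320 + 1.1362 = 11.459

11.459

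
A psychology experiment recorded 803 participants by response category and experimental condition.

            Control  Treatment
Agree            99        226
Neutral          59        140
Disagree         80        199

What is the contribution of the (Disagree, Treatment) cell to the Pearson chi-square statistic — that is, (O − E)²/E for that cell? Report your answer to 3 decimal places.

Row total (Disagree) = 279; column total (Treatment) = 565; N = 803.
Expected count E = 279 × 565 / 803 = 196.3076.
Contribution = (O − E)²/E = (199 − 196.3076)² / 196.3076 = 0.037.

0.037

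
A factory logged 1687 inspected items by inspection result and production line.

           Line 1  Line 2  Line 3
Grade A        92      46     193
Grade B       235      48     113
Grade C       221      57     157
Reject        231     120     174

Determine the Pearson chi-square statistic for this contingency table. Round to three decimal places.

113.121

Row totals: 331, 396, 435, 525. Column totals: 779, 271, 637. Grand total N = 1687.
Expected counts (row total × column total / N):
  Grade A, Line 1: 331×779/1687 = 152.8447
  Grade A, Line 2: 331×271/1687 = 53.1719
  Grade A, Line 3: 331×637/1687 = 124.9834
  Grade B, Line 1: 396×779/1687 = 182.8595
  Grade B, Line 2: 396×271/1687 = 63.6135
  Grade B, Line 3: 396×637/1687 = 149.5270
  Grade C, Line 1: 435×779/1687 = 200.8684
  Grade C, Line 2: 435×271/1687 = 69.8785
  Grade C, Line 3: 435×637/1687 = 164.2531
  Reject, Line 1: 525×779/1687 = 242.4274
  Reject, Line 2: 525×271/1687 = 84.3361
  Reject, Line 3: 525×637/1687 = 198.2365
Contributions (O − E)²/E:
  (92 − 152.8447)²/152.8447 = 24.2212
  (46 − 53.1719)²/53.1719 = 0.9674
  (193 − 124.9834)²/124.9834 = 37.0150
  (235 − 182.8595)²/182.8595 = 14.8673
  (48 − 63.6135)²/63.6135 = 3.8322
  (113 − 149.5270)²/149.5270 = 8.9229
  (221 − 200.8684)²/200.8684 = 2.0176
  (57 − 69.8785)²/69.8785 = 2.3735
  (157 − 164.2531)²/164.2531 = 0.3203
  (231 − 242.4274)²/242.4274 = 0.5387
  (120 − 84.3361)²/84.3361 = 15.0815
  (174 − 198.2365)²/198.2365 = 2.9632
χ² = 24.2212 + 0.9674 + 37.0150 + 14.8673 + 3.8322 + 8.9229 + 2.0176 + 2.3735 + 0.3203 + 0.5387 + 15.0815 + 2.9632 = 113.121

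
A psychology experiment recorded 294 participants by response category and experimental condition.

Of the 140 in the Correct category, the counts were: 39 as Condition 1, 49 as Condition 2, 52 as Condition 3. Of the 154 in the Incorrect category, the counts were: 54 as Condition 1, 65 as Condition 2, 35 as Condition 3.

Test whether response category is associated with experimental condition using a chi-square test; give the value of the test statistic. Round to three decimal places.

Row totals: 140, 154. Column totals: 93, 114, 87. Grand total N = 294.
Expected counts (row total × column total / N):
  Correct, Condition 1: 140×93/294 = 44.2857
  Correct, Condition 2: 140×114/294 = 54.2857
  Correct, Condition 3: 140×87/294 = 41.4286
  Incorrect, Condition 1: 154×93/294 = 48.7143
  Incorrect, Condition 2: 154×114/294 = 59.7143
  Incorrect, Condition 3: 154×87/294 = 45.5714
Contributions (O − E)²/E:
  (39 − 44.2857)²/44.2857 = 0.6309
  (49 − 54.2857)²/54.2857 = 0.5147
  (52 − 41.4286)²/41.4286 = 2.6975
  (54 − 48.7143)²/48.7143 = 0.5735
  (65 − 59.7143)²/59.7143 = 0.4679
  (35 − 45.5714)²/45.5714 = 2.4523
χ² = 0.6309 + 0.5147 + 2.6975 + 0.5735 + 0.4679 + 2.4523 = 7.337

7.337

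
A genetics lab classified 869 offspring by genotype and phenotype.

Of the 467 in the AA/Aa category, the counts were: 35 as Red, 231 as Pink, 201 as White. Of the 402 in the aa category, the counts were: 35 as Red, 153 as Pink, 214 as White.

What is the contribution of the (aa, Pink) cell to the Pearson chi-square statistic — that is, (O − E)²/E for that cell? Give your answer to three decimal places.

Row total (aa) = 402; column total (Pink) = 384; N = 869.
Expected count E = 402 × 384 / 869 = 177.6387.
Contribution = (O − E)²/E = (153 − 177.6387)² / 177.6387 = 3.417.

3.417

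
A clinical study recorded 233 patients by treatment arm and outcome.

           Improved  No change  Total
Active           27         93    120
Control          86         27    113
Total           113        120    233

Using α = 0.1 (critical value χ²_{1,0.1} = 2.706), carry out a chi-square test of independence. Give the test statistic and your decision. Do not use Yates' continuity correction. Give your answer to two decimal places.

Grand total N = 233.
Expected counts (row total × column total / N):
  Active, Improved: 120×113/233 = 58.1974
  Active, No change: 120×120/233 = 61.8026
  Control, Improved: 113×113/233 = 54.8026
  Control, No change: 113×120/233 = 58.1974
Contributions (O − E)²/E:
  (27 − 58.1974)²/58.1974 = 16.7237
  (93 − 61.8026)²/61.8026 = 15.7482
  (86 − 54.8026)²/54.8026 = 17.7597
  (27 − 58.1974)²/58.1974 = 16.7237
χ² = 16.7237 + 15.7482 + 17.7597 + 16.7237 = 66.96
df = (2−1)(2−1) = 1. Since 66.96 > 2.706, reject the null hypothesis of independence at α = 0.1.

66.96; reject H₀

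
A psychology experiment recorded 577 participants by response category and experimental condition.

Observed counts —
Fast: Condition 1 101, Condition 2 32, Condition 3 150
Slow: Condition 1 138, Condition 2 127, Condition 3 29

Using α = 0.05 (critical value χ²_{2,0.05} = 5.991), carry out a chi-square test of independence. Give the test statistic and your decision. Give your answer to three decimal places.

Row totals: 283, 294. Column totals: 239, 159, 179. Grand total N = 577.
Expected counts (row total × column total / N):
  Fast, Condition 1: 283×239/577 = 117.2218
  Fast, Condition 2: 283×159/577 = 77.9844
  Fast, Condition 3: 283×179/577 = 87.7938
  Slow, Condition 1: 294×239/577 = 121.7782
  Slow, Condition 2: 294×159/577 = 81.0156
  Slow, Condition 3: 294×179/577 = 91.2062
Contributions (O − E)²/E:
  (101 − 117.2218)²/117.2218 = 2.2449
  (32 − 77.9844)²/77.9844 = 27.1152
  (150 − 87.7938)²/87.7938 = 44.0761
  (138 − 121.7782)²/121.7782 = 2.1609
  (127 − 81.0156)²/81.0156 = 26.1007
  (29 − 91.2062)²/91.2062 = 42.4271
χ² = 2.2449 + 27.1152 + 44.0761 + 2.1609 + 26.1007 + 42.4271 = 144.125
df = (2−1)(3−1) = 2. Since 144.125 > 5.991, reject the null hypothesis of independence at α = 0.05.

144.125; reject H₀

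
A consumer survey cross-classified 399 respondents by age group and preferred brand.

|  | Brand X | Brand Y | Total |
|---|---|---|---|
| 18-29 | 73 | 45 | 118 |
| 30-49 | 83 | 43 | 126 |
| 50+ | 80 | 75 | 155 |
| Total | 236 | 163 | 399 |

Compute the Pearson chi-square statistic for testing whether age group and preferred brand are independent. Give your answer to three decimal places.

6.361

Grand total N = 399.
Expected counts (row total × column total / N):
  18-29, Brand X: 118×236/399 = 69.7945
  18-29, Brand Y: 118×163/399 = 48.2055
  30-49, Brand X: 126×236/399 = 74.5263
  30-49, Brand Y: 126×163/399 = 51.4737
  50+, Brand X: 155×236/399 = 91.6792
  50+, Brand Y: 155×163/399 = 63.3208
Contributions (O − E)²/E:
  (73 − 69.7945)²/69.7945 = 0.1472
  (45 − 48.2055)²/48.2055 = 0.2132
  (83 − 74.5263)²/74.5263 = 0.9635
  (43 − 51.4737)²/51.4737 = 1.3950
  (80 − 91.6792)²/91.6792 = 1.4878
  (75 − 63.3208)²/63.3208 = 2.1542
χ² = 0.1472 + 0.2132 + 0.9635 + 1.3950 + 1.4878 + 2.1542 = 6.361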